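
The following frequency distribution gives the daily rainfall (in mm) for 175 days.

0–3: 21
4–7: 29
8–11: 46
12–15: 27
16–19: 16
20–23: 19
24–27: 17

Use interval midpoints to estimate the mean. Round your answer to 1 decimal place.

12.1

Midpoints: 1.5, 5.5, 9.5, 13.5, 17.5, 21.5, 25.5
Σfm = 21×1.5 + 29×5.5 + 46×9.5 + 27×13.5 + 16×17.5 + 19×21.5 + 17×25.5 = 2114.5
n = Σf = 175
Mean = 2114.5 / 175 = 12.0829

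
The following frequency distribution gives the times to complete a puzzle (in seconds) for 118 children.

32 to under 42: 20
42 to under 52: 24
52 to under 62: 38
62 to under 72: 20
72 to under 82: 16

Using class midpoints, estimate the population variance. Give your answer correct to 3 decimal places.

158.288

Midpoints: 37, 47, 57, 67, 77
n = 118, Σfm = 6606, mean = 55.9831
Σfm² = 388502
Σf(m − x̄)² = Σfm² − (Σfm)²/n = 388502 − 6606²/118 = 18677.9661
Population variance = 18677.9661 / 118 = 158.2878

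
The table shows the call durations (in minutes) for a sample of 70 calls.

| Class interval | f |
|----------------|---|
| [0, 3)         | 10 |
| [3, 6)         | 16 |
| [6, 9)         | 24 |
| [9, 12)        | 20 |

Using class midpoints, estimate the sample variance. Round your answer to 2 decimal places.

Midpoints: 1.5, 4.5, 7.5, 10.5
n = 70, Σfm = 477, mean = 6.8143
Σfm² = 3901.5
Σf(m − x̄)² = Σfm² − (Σfm)²/n = 3901.5 − 477²/70 = 651.0857
Sample variance = 651.0857 / 69 = 9.4360

9.44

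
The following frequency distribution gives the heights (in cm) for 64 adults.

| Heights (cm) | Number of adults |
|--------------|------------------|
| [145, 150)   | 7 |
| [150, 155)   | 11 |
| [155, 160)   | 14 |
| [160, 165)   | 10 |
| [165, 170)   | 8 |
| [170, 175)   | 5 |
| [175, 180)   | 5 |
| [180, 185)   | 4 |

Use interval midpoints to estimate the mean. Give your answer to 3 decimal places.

161.875

Midpoints: 147.5, 152.5, 157.5, 162.5, 167.5, 172.5, 177.5, 182.5
Σfm = 7×147.5 + 11×152.5 + 14×157.5 + 10×162.5 + 8×167.5 + 5×172.5 + 5×177.5 + 4×182.5 = 10360
n = Σf = 64
Mean = 10360 / 64 = 161.8750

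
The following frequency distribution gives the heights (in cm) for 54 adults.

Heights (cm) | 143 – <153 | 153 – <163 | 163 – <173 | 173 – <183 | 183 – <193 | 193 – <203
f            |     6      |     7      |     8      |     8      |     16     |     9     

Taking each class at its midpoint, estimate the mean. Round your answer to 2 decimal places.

Midpoints: 148, 158, 168, 178, 188, 198
Σfm = 6×148 + 7×158 + 8×168 + 8×178 + 16×188 + 9×198 = 9552
n = Σf = 54
Mean = 9552 / 54 = 176.8889

176.89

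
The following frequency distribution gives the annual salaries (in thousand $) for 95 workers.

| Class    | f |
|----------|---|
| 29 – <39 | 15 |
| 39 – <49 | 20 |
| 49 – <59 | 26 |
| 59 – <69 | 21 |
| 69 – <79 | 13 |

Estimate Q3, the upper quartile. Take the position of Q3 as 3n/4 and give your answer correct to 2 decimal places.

63.88

Cumulative frequencies: 15, 35, 61, 82, 95
n = 95; position = 3n/4 = 71.25.
This falls in the class 59 – <69: L = 59, F = 61, f = 21, h = 10.
Upper quartile ≈ 59 + ((71.25 − 61) / 21) × 10 = 63.8810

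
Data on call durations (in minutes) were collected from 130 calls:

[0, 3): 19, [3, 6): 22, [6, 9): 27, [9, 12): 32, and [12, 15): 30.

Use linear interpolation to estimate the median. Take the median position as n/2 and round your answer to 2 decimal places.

8.67

Cumulative frequencies: 19, 41, 68, 100, 130
n = 130; position = n/2 = 65.
This falls in the class [6, 9): L = 6, F = 41, f = 27, h = 3.
Median ≈ 6 + ((65 − 41) / 27) × 3 = 8.6667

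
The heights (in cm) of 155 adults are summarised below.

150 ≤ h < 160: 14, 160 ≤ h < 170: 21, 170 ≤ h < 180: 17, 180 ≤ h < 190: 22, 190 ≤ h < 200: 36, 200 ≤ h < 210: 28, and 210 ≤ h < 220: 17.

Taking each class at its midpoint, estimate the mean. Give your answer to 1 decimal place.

187.7

Midpoints: 155, 165, 175, 185, 195, 205, 215
Σfm = 14×155 + 21×165 + 17×175 + 22×185 + 36×195 + 28×205 + 17×215 = 29095
n = Σf = 155
Mean = 29095 / 155 = 187.7097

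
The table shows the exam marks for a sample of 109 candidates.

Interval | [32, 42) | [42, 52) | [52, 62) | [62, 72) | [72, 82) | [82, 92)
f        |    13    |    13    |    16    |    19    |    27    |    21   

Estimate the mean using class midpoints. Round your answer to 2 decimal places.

Midpoints: 37, 47, 57, 67, 77, 87
Σfm = 13×37 + 13×47 + 16×57 + 19×67 + 27×77 + 21×87 = 7183
n = Σf = 109
Mean = 7183 / 109 = 65.8991

65.90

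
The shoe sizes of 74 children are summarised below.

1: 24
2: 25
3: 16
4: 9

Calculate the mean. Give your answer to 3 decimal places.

2.135

Values: 1, 2, 3, 4
Σfx = 24×1 + 25×2 + 16×3 + 9×4 = 158
n = Σf = 74
Mean = 158 / 74 = 2.1351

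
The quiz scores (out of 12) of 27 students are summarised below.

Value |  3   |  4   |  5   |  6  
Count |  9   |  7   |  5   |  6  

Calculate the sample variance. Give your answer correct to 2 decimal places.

Values: 3, 4, 5, 6
n = 27, Σfx = 116, mean = 4.2963
Σfx² = 534
Σf(x − x̄)² = Σfx² − (Σfx)²/n = 534 − 116²/27 = 35.6296
Sample variance = 35.6296 / 26 = 1.3704

1.37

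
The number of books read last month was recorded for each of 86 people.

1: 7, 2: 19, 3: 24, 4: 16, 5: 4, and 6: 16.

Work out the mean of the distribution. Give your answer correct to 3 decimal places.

3.453

Values: 1, 2, 3, 4, 5, 6
Σfx = 7×1 + 19×2 + 24×3 + 16×4 + 4×5 + 16×6 = 297
n = Σf = 86
Mean = 297 / 86 = 3.4535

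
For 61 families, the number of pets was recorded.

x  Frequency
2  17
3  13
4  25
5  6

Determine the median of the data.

Cumulative frequencies: 17, 30, 55, 61
n = 61, so the median is the value in position (n+1)/2 = 31.
Position 31 falls at value 4.

4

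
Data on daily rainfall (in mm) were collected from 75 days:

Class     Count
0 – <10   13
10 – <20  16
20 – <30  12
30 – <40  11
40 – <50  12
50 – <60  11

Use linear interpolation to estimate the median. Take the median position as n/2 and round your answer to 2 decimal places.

Cumulative frequencies: 13, 29, 41, 52, 64, 75
n = 75; position = n/2 = 37.5.
This falls in the class 20 – <30: L = 20, F = 29, f = 12, h = 10.
Median ≈ 20 + ((37.5 − 29) / 12) × 10 = 27.0833

27.08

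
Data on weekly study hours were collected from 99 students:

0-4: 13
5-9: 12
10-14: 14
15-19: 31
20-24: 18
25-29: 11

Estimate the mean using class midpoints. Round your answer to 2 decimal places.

15.13

Midpoints: 2, 7, 12, 17, 22, 27
Σfm = 13×2 + 12×7 + 14×12 + 31×17 + 18×22 + 11×27 = 1498
n = Σf = 99
Mean = 1498 / 99 = 15.1313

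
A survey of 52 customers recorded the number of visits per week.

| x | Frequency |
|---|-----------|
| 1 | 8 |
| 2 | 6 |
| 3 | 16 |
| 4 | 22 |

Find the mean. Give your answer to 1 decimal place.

3.0

Values: 1, 2, 3, 4
Σfx = 8×1 + 6×2 + 16×3 + 22×4 = 156
n = Σf = 52
Mean = 156 / 52 = 3.0000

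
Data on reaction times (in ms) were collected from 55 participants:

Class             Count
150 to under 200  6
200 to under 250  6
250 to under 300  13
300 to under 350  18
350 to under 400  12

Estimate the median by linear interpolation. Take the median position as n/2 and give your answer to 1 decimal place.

Cumulative frequencies: 6, 12, 25, 43, 55
n = 55; position = n/2 = 27.5.
This falls in the class 300 to under 350: L = 300, F = 25, f = 18, h = 50.
Median ≈ 300 + ((27.5 − 25) / 18) × 50 = 306.9444

306.9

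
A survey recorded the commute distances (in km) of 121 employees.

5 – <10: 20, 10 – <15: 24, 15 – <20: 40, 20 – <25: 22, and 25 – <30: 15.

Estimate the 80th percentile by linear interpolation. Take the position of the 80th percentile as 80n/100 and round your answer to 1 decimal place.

22.9

Cumulative frequencies: 20, 44, 84, 106, 121
n = 121; position = 80n/100 = 96.8.
This falls in the class 20 – <25: L = 20, F = 84, f = 22, h = 5.
80th percentile ≈ 20 + ((96.8 − 84) / 22) × 5 = 22.9091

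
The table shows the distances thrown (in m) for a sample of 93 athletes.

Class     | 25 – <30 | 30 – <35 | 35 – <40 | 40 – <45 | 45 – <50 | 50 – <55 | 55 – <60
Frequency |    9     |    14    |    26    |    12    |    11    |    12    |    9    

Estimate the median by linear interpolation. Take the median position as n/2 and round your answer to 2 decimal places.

Cumulative frequencies: 9, 23, 49, 61, 72, 84, 93
n = 93; position = n/2 = 46.5.
This falls in the class 35 – <40: L = 35, F = 23, f = 26, h = 5.
Median ≈ 35 + ((46.5 − 23) / 26) × 5 = 39.5192

39.52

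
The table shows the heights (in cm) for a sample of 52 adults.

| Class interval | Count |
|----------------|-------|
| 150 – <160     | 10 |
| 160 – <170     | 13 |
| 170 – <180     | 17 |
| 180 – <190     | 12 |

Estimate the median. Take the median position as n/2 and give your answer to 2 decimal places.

Cumulative frequencies: 10, 23, 40, 52
n = 52; position = n/2 = 26.
This falls in the class 170 – <180: L = 170, F = 23, f = 17, h = 10.
Median ≈ 170 + ((26 − 23) / 17) × 10 = 171.7647

171.76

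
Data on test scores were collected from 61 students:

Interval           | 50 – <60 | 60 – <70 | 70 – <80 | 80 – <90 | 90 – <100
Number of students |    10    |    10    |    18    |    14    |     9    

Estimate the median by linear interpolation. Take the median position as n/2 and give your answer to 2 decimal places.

75.83

Cumulative frequencies: 10, 20, 38, 52, 61
n = 61; position = n/2 = 30.5.
This falls in the class 70 – <80: L = 70, F = 20, f = 18, h = 10.
Median ≈ 70 + ((30.5 − 20) / 18) × 10 = 75.8333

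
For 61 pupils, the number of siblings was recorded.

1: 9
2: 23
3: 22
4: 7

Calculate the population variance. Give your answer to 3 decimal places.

0.771

Values: 1, 2, 3, 4
n = 61, Σfx = 149, mean = 2.4426
Σfx² = 411
Σf(x − x̄)² = Σfx² − (Σfx)²/n = 411 − 149²/61 = 47.0492
Population variance = 47.0492 / 61 = 0.7713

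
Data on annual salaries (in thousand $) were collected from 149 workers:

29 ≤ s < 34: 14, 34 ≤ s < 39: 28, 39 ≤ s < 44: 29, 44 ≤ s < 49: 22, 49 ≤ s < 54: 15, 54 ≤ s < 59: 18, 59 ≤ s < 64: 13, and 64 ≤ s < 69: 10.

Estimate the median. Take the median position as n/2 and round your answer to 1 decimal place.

44.8

Cumulative frequencies: 14, 42, 71, 93, 108, 126, 139, 149
n = 149; position = n/2 = 74.5.
This falls in the class 44 ≤ s < 49: L = 44, F = 71, f = 22, h = 5.
Median ≈ 44 + ((74.5 − 71) / 22) × 5 = 44.7955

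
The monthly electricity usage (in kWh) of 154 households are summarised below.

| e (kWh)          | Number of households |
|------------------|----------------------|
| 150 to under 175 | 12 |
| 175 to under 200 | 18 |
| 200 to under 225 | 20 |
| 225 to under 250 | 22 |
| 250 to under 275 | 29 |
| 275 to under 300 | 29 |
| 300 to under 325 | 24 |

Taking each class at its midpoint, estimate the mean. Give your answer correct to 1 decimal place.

Midpoints: 162.5, 187.5, 212.5, 237.5, 262.5, 287.5, 312.5
Σfm = 12×162.5 + 18×187.5 + 20×212.5 + 22×237.5 + 29×262.5 + 29×287.5 + 24×312.5 = 38250
n = Σf = 154
Mean = 38250 / 154 = 248.3766

248.4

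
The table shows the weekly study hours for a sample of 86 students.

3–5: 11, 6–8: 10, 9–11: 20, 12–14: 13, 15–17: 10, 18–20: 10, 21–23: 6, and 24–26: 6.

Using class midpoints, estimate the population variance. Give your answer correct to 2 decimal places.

Midpoints: 4, 7, 10, 13, 16, 19, 22, 25
n = 86, Σfm = 1115, mean = 12.9651
Σfm² = 17687
Σf(m − x̄)² = Σfm² − (Σfm)²/n = 17687 − 1115²/86 = 3230.8953
Population variance = 3230.8953 / 86 = 37.5686

37.57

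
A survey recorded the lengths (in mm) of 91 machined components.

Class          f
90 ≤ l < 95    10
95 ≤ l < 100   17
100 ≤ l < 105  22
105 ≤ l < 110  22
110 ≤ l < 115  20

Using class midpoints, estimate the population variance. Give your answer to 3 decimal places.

Midpoints: 92.5, 97.5, 102.5, 107.5, 112.5
n = 91, Σfm = 9452.5, mean = 103.8736
Σfm² = 985668.75
Σf(m − x̄)² = Σfm² − (Σfm)²/n = 985668.75 − 9452.5²/91 = 3803.2967
Population variance = 3803.2967 / 91 = 41.7945

41.794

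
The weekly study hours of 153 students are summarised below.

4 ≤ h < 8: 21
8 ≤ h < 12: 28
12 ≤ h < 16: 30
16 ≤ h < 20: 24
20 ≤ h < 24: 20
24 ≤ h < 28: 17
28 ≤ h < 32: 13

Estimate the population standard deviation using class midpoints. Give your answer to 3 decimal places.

Midpoints: 6, 10, 14, 18, 22, 26, 30
n = 153, Σfm = 2530, mean = 16.5359
Σfm² = 50084
Σf(m − x̄)² = Σfm² − (Σfm)²/n = 50084 − 2530²/153 = 8248.0523
Population variance = 8248.0523 / 153 = 53.9088
Standard deviation = √53.9088 = 7.3423

7.342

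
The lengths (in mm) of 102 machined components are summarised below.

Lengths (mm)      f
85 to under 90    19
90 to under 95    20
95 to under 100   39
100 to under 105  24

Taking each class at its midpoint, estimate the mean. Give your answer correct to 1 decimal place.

Midpoints: 87.5, 92.5, 97.5, 102.5
Σfm = 19×87.5 + 20×92.5 + 39×97.5 + 24×102.5 = 9775
n = Σf = 102
Mean = 9775 / 102 = 95.8333

95.8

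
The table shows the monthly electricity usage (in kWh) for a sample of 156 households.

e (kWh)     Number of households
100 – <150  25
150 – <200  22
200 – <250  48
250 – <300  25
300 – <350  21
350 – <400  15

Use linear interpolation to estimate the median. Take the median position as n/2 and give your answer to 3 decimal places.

232.292

Cumulative frequencies: 25, 47, 95, 120, 141, 156
n = 156; position = n/2 = 78.
This falls in the class 200 – <250: L = 200, F = 47, f = 48, h = 50.
Median ≈ 200 + ((78 − 47) / 48) × 50 = 232.2917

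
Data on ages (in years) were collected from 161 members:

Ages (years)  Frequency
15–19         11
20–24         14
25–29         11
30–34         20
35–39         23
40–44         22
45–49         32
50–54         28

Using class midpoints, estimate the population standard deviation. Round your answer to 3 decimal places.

Midpoints: 17, 22, 27, 32, 37, 42, 47, 52
n = 161, Σfm = 6167, mean = 38.3043
Σfm² = 255149
Σf(m − x̄)² = Σfm² − (Σfm)²/n = 255149 − 6167²/161 = 18926.0870
Population variance = 18926.0870 / 161 = 117.5533
Standard deviation = √117.5533 = 10.8422

10.842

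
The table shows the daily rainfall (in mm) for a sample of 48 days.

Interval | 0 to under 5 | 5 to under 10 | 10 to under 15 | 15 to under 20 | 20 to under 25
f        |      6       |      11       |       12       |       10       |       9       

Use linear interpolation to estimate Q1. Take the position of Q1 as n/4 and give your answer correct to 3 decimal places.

Cumulative frequencies: 6, 17, 29, 39, 48
n = 48; position = n/4 = 12.
This falls in the class 5 to under 10: L = 5, F = 6, f = 11, h = 5.
Lower quartile ≈ 5 + ((12 − 6) / 11) × 5 = 7.7273

7.727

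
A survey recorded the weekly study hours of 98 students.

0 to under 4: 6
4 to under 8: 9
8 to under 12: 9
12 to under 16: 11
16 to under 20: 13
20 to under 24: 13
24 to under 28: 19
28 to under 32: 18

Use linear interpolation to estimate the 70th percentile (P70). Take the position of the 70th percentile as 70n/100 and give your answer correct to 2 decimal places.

Cumulative frequencies: 6, 15, 24, 35, 48, 61, 80, 98
n = 98; position = 70n/100 = 68.6.
This falls in the class 24 to under 28: L = 24, F = 61, f = 19, h = 4.
70th percentile ≈ 24 + ((68.6 − 61) / 19) × 4 = 25.6000

25.60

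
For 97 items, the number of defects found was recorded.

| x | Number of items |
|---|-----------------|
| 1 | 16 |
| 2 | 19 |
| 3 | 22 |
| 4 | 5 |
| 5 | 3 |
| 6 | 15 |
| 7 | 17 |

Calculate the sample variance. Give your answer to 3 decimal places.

Values: 1, 2, 3, 4, 5, 6, 7
n = 97, Σfx = 364, mean = 3.7526
Σfx² = 1818
Σf(x − x̄)² = Σfx² − (Σfx)²/n = 1818 − 364²/97 = 452.0619
Sample variance = 452.0619 / 96 = 4.7090

4.709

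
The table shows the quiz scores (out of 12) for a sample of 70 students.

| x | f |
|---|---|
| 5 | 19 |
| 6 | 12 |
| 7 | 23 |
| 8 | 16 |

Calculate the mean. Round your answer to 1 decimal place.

Values: 5, 6, 7, 8
Σfx = 19×5 + 12×6 + 23×7 + 16×8 = 456
n = Σf = 70
Mean = 456 / 70 = 6.5143

6.5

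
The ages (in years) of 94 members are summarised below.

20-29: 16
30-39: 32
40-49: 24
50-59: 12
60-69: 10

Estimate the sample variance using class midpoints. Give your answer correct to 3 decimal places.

147.426

Midpoints: 24.5, 34.5, 44.5, 54.5, 64.5
n = 94, Σfm = 3863, mean = 41.0957
Σfm² = 172463.5
Σf(m − x̄)² = Σfm² − (Σfm)²/n = 172463.5 − 3863²/94 = 13710.6383
Sample variance = 13710.6383 / 93 = 147.4262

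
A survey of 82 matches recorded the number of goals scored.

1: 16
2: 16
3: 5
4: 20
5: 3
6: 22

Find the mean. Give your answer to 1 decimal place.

3.5

Values: 1, 2, 3, 4, 5, 6
Σfx = 16×1 + 16×2 + 5×3 + 20×4 + 3×5 + 22×6 = 290
n = Σf = 82
Mean = 290 / 82 = 3.5366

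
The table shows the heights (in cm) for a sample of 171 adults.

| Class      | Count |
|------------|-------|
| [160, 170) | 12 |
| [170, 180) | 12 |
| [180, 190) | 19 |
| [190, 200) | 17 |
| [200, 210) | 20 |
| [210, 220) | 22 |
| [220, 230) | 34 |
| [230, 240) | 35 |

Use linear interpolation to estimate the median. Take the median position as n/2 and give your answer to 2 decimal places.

Cumulative frequencies: 12, 24, 43, 60, 80, 102, 136, 171
n = 171; position = n/2 = 85.5.
This falls in the class [210, 220): L = 210, F = 80, f = 22, h = 10.
Median ≈ 210 + ((85.5 − 80) / 22) × 10 = 212.5000

212.50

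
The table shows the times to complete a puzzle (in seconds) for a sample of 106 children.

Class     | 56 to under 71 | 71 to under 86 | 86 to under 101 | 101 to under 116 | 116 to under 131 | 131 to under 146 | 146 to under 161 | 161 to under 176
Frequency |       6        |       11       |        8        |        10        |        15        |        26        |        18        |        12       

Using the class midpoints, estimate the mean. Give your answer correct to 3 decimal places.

125.623

Midpoints: 63.5, 78.5, 93.5, 108.5, 123.5, 138.5, 153.5, 168.5
Σfm = 6×63.5 + 11×78.5 + 8×93.5 + 10×108.5 + 15×123.5 + 26×138.5 + 18×153.5 + 12×168.5 = 13316
n = Σf = 106
Mean = 13316 / 106 = 125.6226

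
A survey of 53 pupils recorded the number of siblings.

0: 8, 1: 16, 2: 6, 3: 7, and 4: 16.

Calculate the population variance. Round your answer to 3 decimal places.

Values: 0, 1, 2, 3, 4
n = 53, Σfx = 113, mean = 2.1321
Σfx² = 359
Σf(x − x̄)² = Σfx² − (Σfx)²/n = 359 − 113²/53 = 118.0755
Population variance = 118.0755 / 53 = 2.2278

2.228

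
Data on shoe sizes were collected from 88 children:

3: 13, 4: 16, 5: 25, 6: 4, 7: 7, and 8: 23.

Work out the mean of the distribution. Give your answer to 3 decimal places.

Values: 3, 4, 5, 6, 7, 8
Σfx = 13×3 + 16×4 + 25×5 + 4×6 + 7×7 + 23×8 = 485
n = Σf = 88
Mean = 485 / 88 = 5.5114

5.511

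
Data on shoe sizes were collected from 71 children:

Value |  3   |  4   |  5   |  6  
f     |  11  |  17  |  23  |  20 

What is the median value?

5

Cumulative frequencies: 11, 28, 51, 71
n = 71, so the median is the value in position (n+1)/2 = 36.
Position 36 falls at value 5.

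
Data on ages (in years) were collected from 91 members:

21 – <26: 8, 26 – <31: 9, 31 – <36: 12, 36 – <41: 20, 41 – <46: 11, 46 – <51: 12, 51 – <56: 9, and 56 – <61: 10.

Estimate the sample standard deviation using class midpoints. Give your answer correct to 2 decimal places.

10.47

Midpoints: 23.5, 28.5, 33.5, 38.5, 43.5, 48.5, 53.5, 58.5
n = 91, Σfm = 3743.5, mean = 41.1374
Σfm² = 163864.75
Σf(m − x̄)² = Σfm² − (Σfm)²/n = 163864.75 − 3743.5²/91 = 9867.0330
Sample variance = 9867.0330 / 90 = 109.6337
Standard deviation = √109.6337 = 10.4706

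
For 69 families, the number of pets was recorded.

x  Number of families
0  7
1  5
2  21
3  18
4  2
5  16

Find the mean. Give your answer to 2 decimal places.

2.74

Values: 0, 1, 2, 3, 4, 5
Σfx = 7×0 + 5×1 + 21×2 + 18×3 + 2×4 + 16×5 = 189
n = Σf = 69
Mean = 189 / 69 = 2.7391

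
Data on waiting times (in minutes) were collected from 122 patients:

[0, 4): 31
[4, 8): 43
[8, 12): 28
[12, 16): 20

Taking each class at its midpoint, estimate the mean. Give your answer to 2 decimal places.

7.21

Midpoints: 2, 6, 10, 14
Σfm = 31×2 + 43×6 + 28×10 + 20×14 = 880
n = Σf = 122
Mean = 880 / 122 = 7.2131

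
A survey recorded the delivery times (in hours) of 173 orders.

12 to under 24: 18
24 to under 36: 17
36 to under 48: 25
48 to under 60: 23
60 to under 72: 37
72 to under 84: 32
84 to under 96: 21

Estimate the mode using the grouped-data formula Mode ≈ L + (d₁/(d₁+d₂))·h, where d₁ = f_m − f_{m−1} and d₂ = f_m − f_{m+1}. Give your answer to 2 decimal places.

Modal class: 60 to under 72 (highest frequency 37).
d₁ = 37 − 23 = 14, d₂ = 37 − 32 = 5
Mode ≈ 60 + (14/(14+5)) × 12 = 60 + 8.8421 = 68.8421

68.84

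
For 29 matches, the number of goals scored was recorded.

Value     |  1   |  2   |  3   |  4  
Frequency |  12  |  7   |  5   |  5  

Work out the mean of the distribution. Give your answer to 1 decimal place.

2.1

Values: 1, 2, 3, 4
Σfx = 12×1 + 7×2 + 5×3 + 5×4 = 61
n = Σf = 29
Mean = 61 / 29 = 2.1034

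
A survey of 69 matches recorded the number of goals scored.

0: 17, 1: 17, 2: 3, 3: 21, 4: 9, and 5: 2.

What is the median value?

2

Cumulative frequencies: 17, 34, 37, 58, 67, 69
n = 69, so the median is the value in position (n+1)/2 = 35.
Position 35 falls at value 2.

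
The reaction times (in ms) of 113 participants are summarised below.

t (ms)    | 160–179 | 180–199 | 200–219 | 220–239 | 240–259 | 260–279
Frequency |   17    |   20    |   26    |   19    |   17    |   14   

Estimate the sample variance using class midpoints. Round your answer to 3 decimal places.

1021.871

Midpoints: 169.5, 189.5, 209.5, 229.5, 249.5, 269.5
n = 113, Σfm = 24493.5, mean = 216.7566
Σfm² = 5423578.25
Σf(m − x̄)² = Σfm² − (Σfm)²/n = 5423578.25 − 24493.5²/113 = 114449.5575
Sample variance = 114449.5575 / 112 = 1021.8710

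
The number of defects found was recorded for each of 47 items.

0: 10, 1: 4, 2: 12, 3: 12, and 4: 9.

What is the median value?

2

Cumulative frequencies: 10, 14, 26, 38, 47
n = 47, so the median is the value in position (n+1)/2 = 24.
Position 24 falls at value 2.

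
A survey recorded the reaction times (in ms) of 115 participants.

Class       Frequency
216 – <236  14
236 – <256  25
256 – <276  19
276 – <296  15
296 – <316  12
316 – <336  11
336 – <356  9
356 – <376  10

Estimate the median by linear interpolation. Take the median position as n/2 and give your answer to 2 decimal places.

Cumulative frequencies: 14, 39, 58, 73, 85, 96, 105, 115
n = 115; position = n/2 = 57.5.
This falls in the class 256 – <276: L = 256, F = 39, f = 19, h = 20.
Median ≈ 256 + ((57.5 − 39) / 19) × 20 = 275.4737

275.47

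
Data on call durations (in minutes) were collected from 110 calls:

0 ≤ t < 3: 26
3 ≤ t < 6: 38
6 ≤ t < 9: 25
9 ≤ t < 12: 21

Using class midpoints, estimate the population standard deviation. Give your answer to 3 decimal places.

3.130

Midpoints: 1.5, 4.5, 7.5, 10.5
n = 110, Σfm = 618, mean = 5.6182
Σfm² = 4549.5
Σf(m − x̄)² = Σfm² − (Σfm)²/n = 4549.5 − 618²/110 = 1077.4636
Population variance = 1077.4636 / 110 = 9.7951
Standard deviation = √9.7951 = 3.1297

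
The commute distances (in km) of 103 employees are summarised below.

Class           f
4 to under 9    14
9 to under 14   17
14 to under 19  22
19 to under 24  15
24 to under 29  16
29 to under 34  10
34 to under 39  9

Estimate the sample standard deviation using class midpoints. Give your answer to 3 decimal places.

9.144

Midpoints: 6.5, 11.5, 16.5, 21.5, 26.5, 31.5, 36.5
n = 103, Σfm = 2039.5, mean = 19.8010
Σfm² = 48911.75
Σf(m − x̄)² = Σfm² − (Σfm)²/n = 48911.75 − 2039.5²/103 = 8527.6699
Sample variance = 8527.6699 / 102 = 83.6046
Standard deviation = √83.6046 = 9.1436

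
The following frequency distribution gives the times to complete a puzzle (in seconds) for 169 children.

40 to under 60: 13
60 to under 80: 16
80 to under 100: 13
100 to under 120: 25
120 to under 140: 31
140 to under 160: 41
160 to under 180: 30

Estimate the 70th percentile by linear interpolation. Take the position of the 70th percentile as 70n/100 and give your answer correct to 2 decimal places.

Cumulative frequencies: 13, 29, 42, 67, 98, 139, 169
n = 169; position = 70n/100 = 118.3.
This falls in the class 140 to under 160: L = 140, F = 98, f = 41, h = 20.
70th percentile ≈ 140 + ((118.3 − 98) / 41) × 20 = 149.9024

149.90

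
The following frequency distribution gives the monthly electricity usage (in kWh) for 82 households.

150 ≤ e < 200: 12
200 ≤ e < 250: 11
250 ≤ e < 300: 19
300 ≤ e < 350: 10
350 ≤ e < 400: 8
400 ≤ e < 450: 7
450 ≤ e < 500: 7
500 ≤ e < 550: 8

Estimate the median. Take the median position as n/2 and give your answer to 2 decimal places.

Cumulative frequencies: 12, 23, 42, 52, 60, 67, 74, 82
n = 82; position = n/2 = 41.
This falls in the class 250 ≤ e < 300: L = 250, F = 23, f = 19, h = 50.
Median ≈ 250 + ((41 − 23) / 19) × 50 = 297.3684

297.37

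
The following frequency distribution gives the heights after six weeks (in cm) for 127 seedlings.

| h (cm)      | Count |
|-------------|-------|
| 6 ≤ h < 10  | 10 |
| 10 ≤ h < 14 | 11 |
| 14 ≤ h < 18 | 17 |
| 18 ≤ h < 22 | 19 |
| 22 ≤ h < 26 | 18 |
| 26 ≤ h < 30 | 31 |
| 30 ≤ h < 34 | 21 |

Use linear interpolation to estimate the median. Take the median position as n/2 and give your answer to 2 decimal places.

23.44

Cumulative frequencies: 10, 21, 38, 57, 75, 106, 127
n = 127; position = n/2 = 63.5.
This falls in the class 22 ≤ h < 26: L = 22, F = 57, f = 18, h = 4.
Median ≈ 22 + ((63.5 − 57) / 18) × 4 = 23.4444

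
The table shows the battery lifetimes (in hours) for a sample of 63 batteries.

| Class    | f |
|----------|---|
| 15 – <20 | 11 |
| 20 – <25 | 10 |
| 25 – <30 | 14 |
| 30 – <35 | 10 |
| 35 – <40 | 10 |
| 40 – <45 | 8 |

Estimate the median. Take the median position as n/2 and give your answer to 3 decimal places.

Cumulative frequencies: 11, 21, 35, 45, 55, 63
n = 63; position = n/2 = 31.5.
This falls in the class 25 – <30: L = 25, F = 21, f = 14, h = 5.
Median ≈ 25 + ((31.5 − 21) / 14) × 5 = 28.7500

28.750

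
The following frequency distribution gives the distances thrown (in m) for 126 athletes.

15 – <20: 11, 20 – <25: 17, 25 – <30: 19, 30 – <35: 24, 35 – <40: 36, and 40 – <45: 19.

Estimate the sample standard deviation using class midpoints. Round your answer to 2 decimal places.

Midpoints: 17.5, 22.5, 27.5, 32.5, 37.5, 42.5
n = 126, Σfm = 4035, mean = 32.0238
Σfm² = 136637.5
Σf(m − x̄)² = Σfm² − (Σfm)²/n = 136637.5 − 4035²/126 = 7421.4286
Sample variance = 7421.4286 / 125 = 59.3714
Standard deviation = √59.3714 = 7.7053

7.71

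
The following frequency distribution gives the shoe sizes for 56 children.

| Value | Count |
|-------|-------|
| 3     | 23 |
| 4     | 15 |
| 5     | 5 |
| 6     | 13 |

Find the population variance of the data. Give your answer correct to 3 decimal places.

1.408

Values: 3, 4, 5, 6
n = 56, Σfx = 232, mean = 4.1429
Σfx² = 1040
Σf(x − x̄)² = Σfx² − (Σfx)²/n = 1040 − 232²/56 = 78.8571
Population variance = 78.8571 / 56 = 1.4082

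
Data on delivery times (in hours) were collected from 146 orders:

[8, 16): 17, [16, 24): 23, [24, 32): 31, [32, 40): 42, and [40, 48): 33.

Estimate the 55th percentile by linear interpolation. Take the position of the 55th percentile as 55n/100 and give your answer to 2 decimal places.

33.77

Cumulative frequencies: 17, 40, 71, 113, 146
n = 146; position = 55n/100 = 80.3.
This falls in the class [32, 40): L = 32, F = 71, f = 42, h = 8.
55th percentile ≈ 32 + ((80.3 − 71) / 42) × 8 = 33.7714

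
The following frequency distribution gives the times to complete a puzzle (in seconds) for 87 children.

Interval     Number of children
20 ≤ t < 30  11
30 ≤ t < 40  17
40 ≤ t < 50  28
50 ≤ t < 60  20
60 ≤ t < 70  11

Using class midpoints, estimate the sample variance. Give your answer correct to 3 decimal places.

145.229

Midpoints: 25, 35, 45, 55, 65
n = 87, Σfm = 3945, mean = 45.3448
Σfm² = 191375
Σf(m − x̄)² = Σfm² − (Σfm)²/n = 191375 − 3945²/87 = 12489.6552
Sample variance = 12489.6552 / 86 = 145.2285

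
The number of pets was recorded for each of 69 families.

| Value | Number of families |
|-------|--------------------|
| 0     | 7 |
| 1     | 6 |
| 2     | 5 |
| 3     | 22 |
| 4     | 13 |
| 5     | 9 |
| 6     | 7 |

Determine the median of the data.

3

Cumulative frequencies: 7, 13, 18, 40, 53, 62, 69
n = 69, so the median is the value in position (n+1)/2 = 35.
Position 35 falls at value 3.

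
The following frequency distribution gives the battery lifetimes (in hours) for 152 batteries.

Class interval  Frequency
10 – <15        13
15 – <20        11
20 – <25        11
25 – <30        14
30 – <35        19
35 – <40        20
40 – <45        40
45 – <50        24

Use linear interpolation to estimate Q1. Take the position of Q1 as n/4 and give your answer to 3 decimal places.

Cumulative frequencies: 13, 24, 35, 49, 68, 88, 128, 152
n = 152; position = n/4 = 38.
This falls in the class 25 – <30: L = 25, F = 35, f = 14, h = 5.
Lower quartile ≈ 25 + ((38 − 35) / 14) × 5 = 26.0714

26.071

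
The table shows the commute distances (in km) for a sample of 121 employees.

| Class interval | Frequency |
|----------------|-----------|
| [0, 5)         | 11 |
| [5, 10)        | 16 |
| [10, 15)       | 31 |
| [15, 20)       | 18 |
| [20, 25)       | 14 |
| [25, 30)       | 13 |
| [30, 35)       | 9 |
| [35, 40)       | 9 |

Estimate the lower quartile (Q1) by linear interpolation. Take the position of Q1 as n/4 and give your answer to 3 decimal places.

10.524

Cumulative frequencies: 11, 27, 58, 76, 90, 103, 112, 121
n = 121; position = n/4 = 30.25.
This falls in the class [10, 15): L = 10, F = 27, f = 31, h = 5.
Lower quartile ≈ 10 + ((30.25 − 27) / 31) × 5 = 10.5242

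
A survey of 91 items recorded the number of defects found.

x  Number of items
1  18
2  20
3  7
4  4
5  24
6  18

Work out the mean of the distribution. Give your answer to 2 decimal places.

3.55

Values: 1, 2, 3, 4, 5, 6
Σfx = 18×1 + 20×2 + 7×3 + 4×4 + 24×5 + 18×6 = 323
n = Σf = 91
Mean = 323 / 91 = 3.5495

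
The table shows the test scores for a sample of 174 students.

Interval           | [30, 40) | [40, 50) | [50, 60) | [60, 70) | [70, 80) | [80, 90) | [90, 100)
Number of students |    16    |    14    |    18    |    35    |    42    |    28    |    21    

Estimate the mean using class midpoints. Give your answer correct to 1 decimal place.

Midpoints: 35, 45, 55, 65, 75, 85, 95
Σfm = 16×35 + 14×45 + 18×55 + 35×65 + 42×75 + 28×85 + 21×95 = 11980
n = Σf = 174
Mean = 11980 / 174 = 68.8506

68.9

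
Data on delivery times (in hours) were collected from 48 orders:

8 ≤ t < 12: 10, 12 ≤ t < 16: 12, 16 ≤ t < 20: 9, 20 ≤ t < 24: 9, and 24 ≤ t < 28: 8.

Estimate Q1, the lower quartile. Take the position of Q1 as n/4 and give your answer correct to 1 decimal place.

12.7

Cumulative frequencies: 10, 22, 31, 40, 48
n = 48; position = n/4 = 12.
This falls in the class 12 ≤ t < 16: L = 12, F = 10, f = 12, h = 4.
Lower quartile ≈ 12 + ((12 − 10) / 12) × 4 = 12.6667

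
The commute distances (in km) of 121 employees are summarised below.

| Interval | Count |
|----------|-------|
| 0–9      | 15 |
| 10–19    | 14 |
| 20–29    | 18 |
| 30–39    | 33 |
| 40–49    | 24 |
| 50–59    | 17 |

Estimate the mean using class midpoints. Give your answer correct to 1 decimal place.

31.8

Midpoints: 4.5, 14.5, 24.5, 34.5, 44.5, 54.5
Σfm = 15×4.5 + 14×14.5 + 18×24.5 + 33×34.5 + 24×44.5 + 17×54.5 = 3844.5
n = Σf = 121
Mean = 3844.5 / 121 = 31.7727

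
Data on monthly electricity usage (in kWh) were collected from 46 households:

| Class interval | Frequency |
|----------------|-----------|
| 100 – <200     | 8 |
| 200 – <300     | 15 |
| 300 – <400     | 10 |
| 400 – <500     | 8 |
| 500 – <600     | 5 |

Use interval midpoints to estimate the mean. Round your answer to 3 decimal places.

Midpoints: 150, 250, 350, 450, 550
Σfm = 8×150 + 15×250 + 10×350 + 8×450 + 5×550 = 14800
n = Σf = 46
Mean = 14800 / 46 = 321.7391

321.739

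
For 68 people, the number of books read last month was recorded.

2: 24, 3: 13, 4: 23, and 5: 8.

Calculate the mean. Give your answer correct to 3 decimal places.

3.221

Values: 2, 3, 4, 5
Σfx = 24×2 + 13×3 + 23×4 + 8×5 = 219
n = Σf = 68
Mean = 219 / 68 = 3.2206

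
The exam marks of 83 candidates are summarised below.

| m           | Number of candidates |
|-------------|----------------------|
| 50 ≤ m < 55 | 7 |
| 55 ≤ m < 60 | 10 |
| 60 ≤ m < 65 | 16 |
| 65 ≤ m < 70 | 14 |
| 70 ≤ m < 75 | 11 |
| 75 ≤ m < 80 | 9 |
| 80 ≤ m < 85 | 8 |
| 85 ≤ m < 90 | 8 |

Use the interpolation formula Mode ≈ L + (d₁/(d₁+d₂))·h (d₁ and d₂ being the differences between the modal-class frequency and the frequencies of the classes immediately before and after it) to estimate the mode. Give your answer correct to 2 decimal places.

Modal class: 60 ≤ m < 65 (highest frequency 16).
d₁ = 16 − 10 = 6, d₂ = 16 − 14 = 2
Mode ≈ 60 + (6/(6+2)) × 5 = 60 + 3.7500 = 63.7500

63.75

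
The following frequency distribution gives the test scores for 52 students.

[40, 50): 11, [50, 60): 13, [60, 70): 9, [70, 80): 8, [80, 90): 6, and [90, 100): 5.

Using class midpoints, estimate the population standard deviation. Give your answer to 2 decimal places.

16.05

Midpoints: 45, 55, 65, 75, 85, 95
n = 52, Σfm = 3380, mean = 65.0000
Σfm² = 233100
Σf(m − x̄)² = Σfm² − (Σfm)²/n = 233100 − 3380²/52 = 13400.0000
Population variance = 13400.0000 / 52 = 257.6923
Standard deviation = √257.6923 = 16.0528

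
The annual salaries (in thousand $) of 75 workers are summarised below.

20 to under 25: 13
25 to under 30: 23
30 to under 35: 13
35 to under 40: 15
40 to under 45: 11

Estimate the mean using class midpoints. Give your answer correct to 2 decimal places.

Midpoints: 22.5, 27.5, 32.5, 37.5, 42.5
Σfm = 13×22.5 + 23×27.5 + 13×32.5 + 15×37.5 + 11×42.5 = 2377.5
n = Σf = 75
Mean = 2377.5 / 75 = 31.7000

31.70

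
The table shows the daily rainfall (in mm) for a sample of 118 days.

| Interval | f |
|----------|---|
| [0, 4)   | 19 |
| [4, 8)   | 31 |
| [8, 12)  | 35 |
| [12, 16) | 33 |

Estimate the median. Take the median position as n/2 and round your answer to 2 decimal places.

Cumulative frequencies: 19, 50, 85, 118
n = 118; position = n/2 = 59.
This falls in the class [8, 12): L = 8, F = 50, f = 35, h = 4.
Median ≈ 8 + ((59 − 50) / 35) × 4 = 9.0286

9.03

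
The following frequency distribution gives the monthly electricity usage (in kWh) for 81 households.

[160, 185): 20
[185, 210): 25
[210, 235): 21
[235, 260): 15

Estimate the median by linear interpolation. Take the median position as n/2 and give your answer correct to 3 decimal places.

Cumulative frequencies: 20, 45, 66, 81
n = 81; position = n/2 = 40.5.
This falls in the class [185, 210): L = 185, F = 20, f = 25, h = 25.
Median ≈ 185 + ((40.5 − 20) / 25) × 25 = 205.5000

205.500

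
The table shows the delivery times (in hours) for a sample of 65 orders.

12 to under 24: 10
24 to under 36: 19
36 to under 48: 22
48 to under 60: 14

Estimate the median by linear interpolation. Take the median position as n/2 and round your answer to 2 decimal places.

Cumulative frequencies: 10, 29, 51, 65
n = 65; position = n/2 = 32.5.
This falls in the class 36 to under 48: L = 36, F = 29, f = 22, h = 12.
Median ≈ 36 + ((32.5 − 29) / 22) × 12 = 37.9091

37.91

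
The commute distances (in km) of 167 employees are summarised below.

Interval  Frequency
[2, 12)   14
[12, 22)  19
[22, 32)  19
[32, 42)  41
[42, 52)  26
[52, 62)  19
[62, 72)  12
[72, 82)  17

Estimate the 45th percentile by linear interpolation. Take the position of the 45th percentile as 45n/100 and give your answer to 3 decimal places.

Cumulative frequencies: 14, 33, 52, 93, 119, 138, 150, 167
n = 167; position = 45n/100 = 75.15.
This falls in the class [32, 42): L = 32, F = 52, f = 41, h = 10.
45th percentile ≈ 32 + ((75.15 − 52) / 41) × 10 = 37.6463

37.646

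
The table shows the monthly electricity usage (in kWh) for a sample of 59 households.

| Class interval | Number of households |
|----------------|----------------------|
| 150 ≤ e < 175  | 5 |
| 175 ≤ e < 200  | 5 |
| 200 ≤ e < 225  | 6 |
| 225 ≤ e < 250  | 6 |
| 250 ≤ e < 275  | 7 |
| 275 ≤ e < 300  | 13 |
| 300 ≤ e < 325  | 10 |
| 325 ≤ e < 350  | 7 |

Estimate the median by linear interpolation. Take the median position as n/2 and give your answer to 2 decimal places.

Cumulative frequencies: 5, 10, 16, 22, 29, 42, 52, 59
n = 59; position = n/2 = 29.5.
This falls in the class 275 ≤ e < 300: L = 275, F = 29, f = 13, h = 25.
Median ≈ 275 + ((29.5 − 29) / 13) × 25 = 275.9615

275.96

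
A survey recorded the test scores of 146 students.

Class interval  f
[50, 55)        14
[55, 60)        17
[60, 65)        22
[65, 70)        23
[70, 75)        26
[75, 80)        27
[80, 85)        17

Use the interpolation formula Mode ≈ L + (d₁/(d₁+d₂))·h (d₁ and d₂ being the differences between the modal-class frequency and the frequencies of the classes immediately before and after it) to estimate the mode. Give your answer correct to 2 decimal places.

75.45

Modal class: [75, 80) (highest frequency 27).
d₁ = 27 − 26 = 1, d₂ = 27 − 17 = 10
Mode ≈ 75 + (1/(1+10)) × 5 = 75 + 0.4545 = 75.4545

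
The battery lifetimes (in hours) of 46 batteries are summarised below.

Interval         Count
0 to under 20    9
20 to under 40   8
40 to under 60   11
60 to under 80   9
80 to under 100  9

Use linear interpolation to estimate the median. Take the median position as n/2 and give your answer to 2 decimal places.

50.91

Cumulative frequencies: 9, 17, 28, 37, 46
n = 46; position = n/2 = 23.
This falls in the class 40 to under 60: L = 40, F = 17, f = 11, h = 20.
Median ≈ 40 + ((23 − 17) / 11) × 20 = 50.9091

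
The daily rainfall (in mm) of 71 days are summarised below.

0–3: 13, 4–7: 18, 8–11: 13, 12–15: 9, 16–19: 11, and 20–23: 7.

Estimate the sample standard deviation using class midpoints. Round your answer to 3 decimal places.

Midpoints: 1.5, 5.5, 9.5, 13.5, 17.5, 21.5
n = 71, Σfm = 706.5, mean = 9.9507
Σfm² = 9991.75
Σf(m − x̄)² = Σfm² − (Σfm)²/n = 9991.75 − 706.5²/71 = 2961.5775
Sample variance = 2961.5775 / 70 = 42.3082
Standard deviation = √42.3082 = 6.5045

6.504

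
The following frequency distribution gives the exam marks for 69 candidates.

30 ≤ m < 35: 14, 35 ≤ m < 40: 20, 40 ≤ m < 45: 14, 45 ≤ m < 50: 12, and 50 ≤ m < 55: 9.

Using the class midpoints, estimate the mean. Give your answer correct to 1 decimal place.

41.2

Midpoints: 32.5, 37.5, 42.5, 47.5, 52.5
Σfm = 14×32.5 + 20×37.5 + 14×42.5 + 12×47.5 + 9×52.5 = 2842.5
n = Σf = 69
Mean = 2842.5 / 69 = 41.1957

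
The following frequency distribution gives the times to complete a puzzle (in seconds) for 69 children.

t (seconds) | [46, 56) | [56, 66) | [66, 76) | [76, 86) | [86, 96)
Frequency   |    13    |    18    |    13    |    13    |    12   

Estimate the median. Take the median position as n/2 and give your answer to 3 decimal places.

68.692

Cumulative frequencies: 13, 31, 44, 57, 69
n = 69; position = n/2 = 34.5.
This falls in the class [66, 76): L = 66, F = 31, f = 13, h = 10.
Median ≈ 66 + ((34.5 − 31) / 13) × 10 = 68.6923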